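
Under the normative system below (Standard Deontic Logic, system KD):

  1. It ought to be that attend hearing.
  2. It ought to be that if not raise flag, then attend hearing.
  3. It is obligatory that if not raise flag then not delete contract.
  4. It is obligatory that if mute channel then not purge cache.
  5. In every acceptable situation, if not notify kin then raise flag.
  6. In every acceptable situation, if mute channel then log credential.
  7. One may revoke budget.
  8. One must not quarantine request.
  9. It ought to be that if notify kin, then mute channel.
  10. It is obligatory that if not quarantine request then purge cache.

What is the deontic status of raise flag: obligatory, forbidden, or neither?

Premise 8 is F(quarantine_request), i.e. O(¬quarantine_request).
With premise 10, O(¬quarantine_request → purge_cache), the K-axiom yields O(purge_cache).
The contrapositive of premise 4 (O(mute_channel → ¬purge_cache)) is O(purge_cache → ¬mute_channel), and O(purge_cache) is already established, so O(¬mute_channel).
Premise 9 is O(notify_kin → mute_channel); contrapositively O(¬mute_channel → ¬notify_kin). Since O(¬mute_channel) holds, K gives O(¬notify_kin).
With premise 5, O(¬notify_kin → raise_flag), the K-axiom yields O(raise_flag).
Premises 1, 2, 3, 6, 7 do not contribute to this derivation.
Hence raise_flag is obligatory.

Obligatory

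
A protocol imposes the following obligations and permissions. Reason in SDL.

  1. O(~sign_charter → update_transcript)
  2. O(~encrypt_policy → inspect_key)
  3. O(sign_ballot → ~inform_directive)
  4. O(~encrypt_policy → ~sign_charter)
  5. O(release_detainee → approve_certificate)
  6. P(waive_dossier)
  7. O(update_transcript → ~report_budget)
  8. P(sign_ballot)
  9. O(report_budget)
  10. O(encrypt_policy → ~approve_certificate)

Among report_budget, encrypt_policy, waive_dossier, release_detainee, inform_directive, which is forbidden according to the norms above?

release_detainee

From premise 9 we have O(report_budget).
Premise 7, O(update_transcript → ~report_budget), contraposes to O(report_budget → ~update_transcript); with O(report_budget) we get O(~update_transcript).
The contrapositive of premise 1 (O(~sign_charter → update_transcript)) is O(~update_transcript → sign_charter), and O(~update_transcript) is already established, so O(sign_charter).
Premise 4, O(~encrypt_policy → ~sign_charter), contraposes to O(sign_charter → encrypt_policy); with O(sign_charter) we get O(encrypt_policy).
Premise 10 is O(encrypt_policy → ~approve_certificate); since O(encrypt_policy), deontic closure gives O(~approve_certificate).
Premise 5, O(release_detainee → approve_certificate), contraposes to O(~approve_certificate → ~release_detainee); with O(~approve_certificate) we get O(~release_detainee).
So O(~release_detainee) holds, i.e. release_detainee is forbidden. None of the other listed options is forbidden under the premises.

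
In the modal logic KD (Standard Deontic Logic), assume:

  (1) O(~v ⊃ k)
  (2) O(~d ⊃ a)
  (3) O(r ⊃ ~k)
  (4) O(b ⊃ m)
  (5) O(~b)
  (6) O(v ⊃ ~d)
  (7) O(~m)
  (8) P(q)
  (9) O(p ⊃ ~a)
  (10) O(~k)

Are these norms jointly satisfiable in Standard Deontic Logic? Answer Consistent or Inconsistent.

Consistent

Premise 4 is O(b ⊃ m), but O(b) is not derivable from the premises, so it does not yield O(m).
So O(m) is not derivable, and the apparent clash with O(~m) does not arise.
A world satisfying every obligation exists (e.g. a=true, b=false, d=false, k=false, m=false, p=false, q=false, r=false, v=true); no atom is both obligatory and forbidden, so the set is consistent.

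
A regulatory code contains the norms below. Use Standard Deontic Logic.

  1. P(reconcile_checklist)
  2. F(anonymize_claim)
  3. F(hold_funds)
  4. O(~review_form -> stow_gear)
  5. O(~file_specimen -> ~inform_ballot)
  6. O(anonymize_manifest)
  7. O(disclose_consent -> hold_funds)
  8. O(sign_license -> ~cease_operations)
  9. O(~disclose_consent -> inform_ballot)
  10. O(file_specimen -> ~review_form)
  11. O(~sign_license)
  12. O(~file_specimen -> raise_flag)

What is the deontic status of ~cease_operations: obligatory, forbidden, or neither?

Premise 8 is O(sign_license -> ~cease_operations), but O(sign_license) is not derivable from the premises, so it does not yield O(~cease_operations).
No premise or chain of K-axiom applications forces O(~cease_operations), and none forces O(cease_operations). So ~cease_operations is neither obligatory nor forbidden under these norms.

Neither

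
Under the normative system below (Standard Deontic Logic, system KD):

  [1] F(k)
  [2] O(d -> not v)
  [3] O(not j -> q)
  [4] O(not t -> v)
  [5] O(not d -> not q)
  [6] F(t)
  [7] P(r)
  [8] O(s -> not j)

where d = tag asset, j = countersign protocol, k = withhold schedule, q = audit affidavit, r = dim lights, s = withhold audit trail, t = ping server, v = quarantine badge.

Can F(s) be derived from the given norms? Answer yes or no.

Yes

Premise 6, F(t), is equivalent to O(not t).
Applying K to premise 4 (O(not t -> v)) and O(not t) yields O(v).
Premise 2 is O(d -> not v); contrapositively O(v -> not d). Since O(v) holds, K gives O(not d).
Applying K to premise 5 (O(not d -> not q)) and O(not d) yields O(not q).
Premise 3, O(not j -> q), contraposes to O(not q -> j); with O(not q) we get O(j).
Premise 8, O(s -> not j), contraposes to O(j -> not s); with O(j) we get O(not s).
Premises 1, 7 do not contribute to this derivation.
So O(not s) holds, i.e. F(s). The claim follows.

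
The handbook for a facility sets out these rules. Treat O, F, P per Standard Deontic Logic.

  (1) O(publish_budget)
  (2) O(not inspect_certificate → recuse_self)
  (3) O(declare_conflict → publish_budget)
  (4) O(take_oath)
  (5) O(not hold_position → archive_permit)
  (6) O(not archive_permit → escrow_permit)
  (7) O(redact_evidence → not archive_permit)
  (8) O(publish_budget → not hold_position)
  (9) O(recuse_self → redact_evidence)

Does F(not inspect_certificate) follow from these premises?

Yes

Premise 1 gives O(publish_budget).
From O(publish_budget) and premise 8, O(publish_budget → not hold_position), we obtain O(not hold_position).
Premise 5 is O(not hold_position → archive_permit); since O(not hold_position), deontic closure gives O(archive_permit).
Premise 7 is O(redact_evidence → not archive_permit); contrapositively O(archive_permit → not redact_evidence). Since O(archive_permit) holds, K gives O(not redact_evidence).
Premise 9 is O(recuse_self → redact_evidence); contrapositively O(not redact_evidence → not recuse_self). Since O(not redact_evidence) holds, K gives O(not recuse_self).
The contrapositive of premise 2 (O(not inspect_certificate → recuse_self)) is O(not recuse_self → inspect_certificate), and O(not recuse_self) is already established, so O(inspect_certificate).
Premises 3, 4, 6 do not contribute to this derivation.
So O(inspect_certificate) holds, i.e. F(not inspect_certificate). The claim follows.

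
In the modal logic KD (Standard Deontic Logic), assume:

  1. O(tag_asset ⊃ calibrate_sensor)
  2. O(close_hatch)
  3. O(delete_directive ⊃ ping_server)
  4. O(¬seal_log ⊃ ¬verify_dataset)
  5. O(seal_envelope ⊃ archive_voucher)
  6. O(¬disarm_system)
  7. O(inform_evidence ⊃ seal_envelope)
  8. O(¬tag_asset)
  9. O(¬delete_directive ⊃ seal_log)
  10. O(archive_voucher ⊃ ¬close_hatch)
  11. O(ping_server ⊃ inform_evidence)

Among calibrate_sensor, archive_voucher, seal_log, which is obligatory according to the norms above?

Premise 2 gives O(close_hatch).
Premise 10, O(archive_voucher ⊃ ¬close_hatch), contraposes to O(close_hatch ⊃ ¬archive_voucher); with O(close_hatch) we get O(¬archive_voucher).
Premise 5, O(seal_envelope ⊃ archive_voucher), contraposes to O(¬archive_voucher ⊃ ¬seal_envelope); with O(¬archive_voucher) we get O(¬seal_envelope).
Premise 7, O(inform_evidence ⊃ seal_envelope), contraposes to O(¬seal_envelope ⊃ ¬inform_evidence); with O(¬seal_envelope) we get O(¬inform_evidence).
Premise 11 is O(ping_server ⊃ inform_evidence); contrapositively O(¬inform_evidence ⊃ ¬ping_server). Since O(¬inform_evidence) holds, K gives O(¬ping_server).
Premise 3 is O(delete_directive ⊃ ping_server); contrapositively O(¬ping_server ⊃ ¬delete_directive). Since O(¬ping_server) holds, K gives O(¬delete_directive).
With premise 9, O(¬delete_directive ⊃ seal_log), the K-axiom yields O(seal_log).
So O(seal_log) holds — seal_log is obligatory. None of the other listed options is made obligatory by any chain of premises.

seal_log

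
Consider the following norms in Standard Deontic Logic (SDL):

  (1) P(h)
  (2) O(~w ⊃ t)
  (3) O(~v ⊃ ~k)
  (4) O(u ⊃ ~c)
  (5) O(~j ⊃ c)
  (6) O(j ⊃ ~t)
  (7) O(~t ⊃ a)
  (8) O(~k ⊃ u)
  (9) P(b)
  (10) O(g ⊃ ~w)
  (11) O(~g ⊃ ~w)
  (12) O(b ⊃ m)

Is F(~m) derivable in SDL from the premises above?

No

Premise 12 is O(b ⊃ m), but O(b) is not derivable from the premises (the permission P(b) asserts only ~O(~b), not O(b)), so it does not yield O(m).
No other premise forces O(m). An ideal world satisfying every premise can still have ~m true, so F(~m) is not derivable.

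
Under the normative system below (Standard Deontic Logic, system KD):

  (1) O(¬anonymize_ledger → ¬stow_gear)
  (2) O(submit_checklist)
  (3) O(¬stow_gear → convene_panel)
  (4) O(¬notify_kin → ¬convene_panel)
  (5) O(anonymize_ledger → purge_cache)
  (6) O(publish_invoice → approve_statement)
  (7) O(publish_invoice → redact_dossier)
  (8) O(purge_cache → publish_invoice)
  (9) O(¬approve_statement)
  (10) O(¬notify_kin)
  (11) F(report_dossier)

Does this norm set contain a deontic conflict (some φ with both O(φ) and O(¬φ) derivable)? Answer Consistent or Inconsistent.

Inconsistent

Premise 9 states O(¬approve_statement) outright.
The contrapositive of premise 6 (O(publish_invoice → approve_statement)) is O(¬approve_statement → ¬publish_invoice), and O(¬approve_statement) is already established, so O(¬publish_invoice).
The contrapositive of premise 8 (O(purge_cache → publish_invoice)) is O(¬publish_invoice → ¬purge_cache), and O(¬publish_invoice) is already established, so O(¬purge_cache).
Premise 5 is O(anonymize_ledger → purge_cache); contrapositively O(¬purge_cache → ¬anonymize_ledger). Since O(¬purge_cache) holds, K gives O(¬anonymize_ledger).
Premise 1 is O(¬anonymize_ledger → ¬stow_gear); since O(¬anonymize_ledger), deontic closure gives O(¬stow_gear).
From O(¬stow_gear) and premise 3, O(¬stow_gear → convene_panel), we obtain O(convene_panel).
The contrapositive of premise 4 (O(¬notify_kin → ¬convene_panel)) is O(convene_panel → notify_kin), and O(convene_panel) is already established, so O(notify_kin).
However, premise 10 gives O(¬notify_kin).
We now have both O(notify_kin) and O(¬notify_kin) — notify_kin is simultaneously obligatory and forbidden, violating the D-axiom.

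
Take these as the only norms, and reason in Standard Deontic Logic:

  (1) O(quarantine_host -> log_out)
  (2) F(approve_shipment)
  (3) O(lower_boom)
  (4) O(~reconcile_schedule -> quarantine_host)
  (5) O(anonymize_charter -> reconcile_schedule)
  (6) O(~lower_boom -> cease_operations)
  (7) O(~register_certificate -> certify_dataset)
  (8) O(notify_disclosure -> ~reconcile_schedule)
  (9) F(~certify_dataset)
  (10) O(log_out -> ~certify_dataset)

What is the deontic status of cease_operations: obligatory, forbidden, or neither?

Neither

Premise 6 is O(~lower_boom -> cease_operations), but O(~lower_boom) is not derivable from the premises, so it does not yield O(cease_operations).
No premise or chain of K-axiom applications forces O(cease_operations), and none forces O(~cease_operations). So cease_operations is neither obligatory nor forbidden under these norms.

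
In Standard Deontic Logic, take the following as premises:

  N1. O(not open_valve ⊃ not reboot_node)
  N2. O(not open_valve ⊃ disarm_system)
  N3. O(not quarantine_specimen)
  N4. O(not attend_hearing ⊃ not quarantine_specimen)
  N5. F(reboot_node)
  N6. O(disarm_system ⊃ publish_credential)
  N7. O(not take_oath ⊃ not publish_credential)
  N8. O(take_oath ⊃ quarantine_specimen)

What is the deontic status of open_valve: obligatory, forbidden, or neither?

Obligatory

From premise 3 we have O(not quarantine_specimen).
The contrapositive of premise 8 (O(take_oath ⊃ quarantine_specimen)) is O(not quarantine_specimen ⊃ not take_oath), and O(not quarantine_specimen) is already established, so O(not take_oath).
Applying K to premise 7 (O(not take_oath ⊃ not publish_credential)) and O(not take_oath) yields O(not publish_credential).
Premise 6, O(disarm_system ⊃ publish_credential), contraposes to O(not publish_credential ⊃ not disarm_system); with O(not publish_credential) we get O(not disarm_system).
Premise 2, O(not open_valve ⊃ disarm_system), contraposes to O(not disarm_system ⊃ open_valve); with O(not disarm_system) we get O(open_valve).
Premises 1, 4, 5 do not contribute to this derivation.
Hence open_valve is obligatory.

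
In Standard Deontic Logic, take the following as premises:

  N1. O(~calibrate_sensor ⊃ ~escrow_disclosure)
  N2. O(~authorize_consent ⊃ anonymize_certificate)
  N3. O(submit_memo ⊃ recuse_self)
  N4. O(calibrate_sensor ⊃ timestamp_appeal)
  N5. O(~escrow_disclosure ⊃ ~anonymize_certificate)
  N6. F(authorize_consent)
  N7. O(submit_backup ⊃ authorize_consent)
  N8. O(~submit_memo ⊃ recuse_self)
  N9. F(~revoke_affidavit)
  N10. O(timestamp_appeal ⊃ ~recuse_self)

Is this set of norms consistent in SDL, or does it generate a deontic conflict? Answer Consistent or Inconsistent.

Premises 8 and 3 cover both cases: O(~submit_memo ⊃ recuse_self) and O(submit_memo ⊃ recuse_self). Since ~submit_memo ∨ submit_memo is a tautology, O(recuse_self) follows.
The contrapositive of premise 10 (O(timestamp_appeal ⊃ ~recuse_self)) is O(recuse_self ⊃ ~timestamp_appeal), and O(recuse_self) is already established, so O(~timestamp_appeal).
Premise 4 is O(calibrate_sensor ⊃ timestamp_appeal); contrapositively O(~timestamp_appeal ⊃ ~calibrate_sensor). Since O(~timestamp_appeal) holds, K gives O(~calibrate_sensor).
With premise 1, O(~calibrate_sensor ⊃ ~escrow_disclosure), the K-axiom yields O(~escrow_disclosure).
Premise 5 is O(~escrow_disclosure ⊃ ~anonymize_certificate); since O(~escrow_disclosure), deontic closure gives O(~anonymize_certificate).
The contrapositive of premise 2 (O(~authorize_consent ⊃ anonymize_certificate)) is O(~anonymize_certificate ⊃ authorize_consent), and O(~anonymize_certificate) is already established, so O(authorize_consent).
But premise 6, F(authorize_consent), means O(~authorize_consent).
We now have both O(authorize_consent) and O(~authorize_consent) — authorize_consent is simultaneously obligatory and forbidden, violating the D-axiom.

Inconsistent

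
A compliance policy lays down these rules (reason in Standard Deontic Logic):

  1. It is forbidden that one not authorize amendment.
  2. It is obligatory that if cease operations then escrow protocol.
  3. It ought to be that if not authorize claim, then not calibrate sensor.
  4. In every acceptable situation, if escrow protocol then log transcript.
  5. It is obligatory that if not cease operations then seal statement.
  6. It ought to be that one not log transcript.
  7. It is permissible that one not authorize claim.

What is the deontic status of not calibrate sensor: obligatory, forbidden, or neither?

Premise 3 is O(¬authorize_claim → ¬calibrate_sensor), but O(¬authorize_claim) is not derivable from the premises (the permission P(¬authorize_claim) asserts only ¬O(authorize_claim), not O(¬authorize_claim)), so it does not yield O(¬calibrate_sensor).
No premise or chain of K-axiom applications forces O(¬calibrate_sensor), and none forces O(calibrate_sensor). So ¬calibrate_sensor is neither obligatory nor forbidden under these norms.

Neither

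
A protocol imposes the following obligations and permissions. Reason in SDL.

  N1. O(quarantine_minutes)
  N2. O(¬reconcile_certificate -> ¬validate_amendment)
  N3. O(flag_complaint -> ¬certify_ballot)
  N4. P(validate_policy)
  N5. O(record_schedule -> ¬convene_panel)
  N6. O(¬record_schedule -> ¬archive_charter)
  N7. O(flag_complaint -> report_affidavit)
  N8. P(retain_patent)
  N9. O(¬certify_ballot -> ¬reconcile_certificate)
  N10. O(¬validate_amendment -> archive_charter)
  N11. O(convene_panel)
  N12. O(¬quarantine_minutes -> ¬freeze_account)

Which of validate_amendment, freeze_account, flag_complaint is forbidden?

Premise 11 gives O(convene_panel).
Premise 5 is O(record_schedule -> ¬convene_panel); contrapositively O(convene_panel -> ¬record_schedule). Since O(convene_panel) holds, K gives O(¬record_schedule).
From O(¬record_schedule) and premise 6, O(¬record_schedule -> ¬archive_charter), we obtain O(¬archive_charter).
Premise 10 is O(¬validate_amendment -> archive_charter); contrapositively O(¬archive_charter -> validate_amendment). Since O(¬archive_charter) holds, K gives O(validate_amendment).
Premise 2, O(¬reconcile_certificate -> ¬validate_amendment), contraposes to O(validate_amendment -> reconcile_certificate); with O(validate_amendment) we get O(reconcile_certificate).
Premise 9, O(¬certify_ballot -> ¬reconcile_certificate), contraposes to O(reconcile_certificate -> certify_ballot); with O(reconcile_certificate) we get O(certify_ballot).
Premise 3, O(flag_complaint -> ¬certify_ballot), contraposes to O(certify_ballot -> ¬flag_complaint); with O(certify_ballot) we get O(¬flag_complaint).
So O(¬flag_complaint) holds, i.e. flag_complaint is forbidden. None of the other listed options is forbidden under the premises.

flag_complaint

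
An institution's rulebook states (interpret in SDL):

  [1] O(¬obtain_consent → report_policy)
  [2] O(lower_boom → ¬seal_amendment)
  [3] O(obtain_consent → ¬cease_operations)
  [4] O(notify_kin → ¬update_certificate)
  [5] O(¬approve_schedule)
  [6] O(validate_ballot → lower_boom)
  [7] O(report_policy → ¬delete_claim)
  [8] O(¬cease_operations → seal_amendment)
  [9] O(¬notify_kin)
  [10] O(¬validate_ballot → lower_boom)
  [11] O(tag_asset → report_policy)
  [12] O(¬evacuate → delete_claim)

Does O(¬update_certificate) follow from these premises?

No

Premise 4 is O(notify_kin → ¬update_certificate), but O(notify_kin) is not derivable from the premises, so it does not yield O(¬update_certificate).
No other premise forces O(¬update_certificate). An ideal world satisfying every premise can still have ¬update_certificate false, so O(¬update_certificate) is not derivable.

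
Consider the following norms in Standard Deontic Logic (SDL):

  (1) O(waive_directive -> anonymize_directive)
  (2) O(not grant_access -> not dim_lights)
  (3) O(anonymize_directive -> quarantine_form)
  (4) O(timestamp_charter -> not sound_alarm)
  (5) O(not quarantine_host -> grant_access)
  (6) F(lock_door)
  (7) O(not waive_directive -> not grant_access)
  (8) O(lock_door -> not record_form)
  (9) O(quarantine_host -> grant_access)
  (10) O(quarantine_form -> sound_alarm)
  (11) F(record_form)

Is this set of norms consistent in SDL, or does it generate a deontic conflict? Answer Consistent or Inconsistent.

Consistent

Premise 8 is O(lock_door -> not record_form); even if O(not record_form) held, inferring O(lock_door) would be affirming the consequent — invalid.
So O(lock_door) is not derivable, and the apparent clash with O(not lock_door) does not arise.
A world satisfying every obligation exists (e.g. anonymize_directive=true, dim_lights=false, grant_access=true, lock_door=false, quarantine_form=true, quarantine_host=false, record_form=false, sound_alarm=true, timestamp_charter=false, waive_directive=true); no atom is both obligatory and forbidden, so the set is consistent.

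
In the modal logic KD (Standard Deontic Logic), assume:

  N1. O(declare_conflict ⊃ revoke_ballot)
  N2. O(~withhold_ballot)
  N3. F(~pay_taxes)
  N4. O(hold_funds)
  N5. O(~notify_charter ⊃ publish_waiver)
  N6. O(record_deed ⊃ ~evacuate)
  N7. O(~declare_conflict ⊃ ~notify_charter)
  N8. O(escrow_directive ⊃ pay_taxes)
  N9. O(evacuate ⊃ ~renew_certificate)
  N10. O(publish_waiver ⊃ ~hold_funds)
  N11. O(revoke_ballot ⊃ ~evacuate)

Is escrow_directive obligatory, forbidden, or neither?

Premise 8 is O(escrow_directive ⊃ pay_taxes); even if O(pay_taxes) held, inferring O(escrow_directive) would be affirming the consequent — invalid.
No premise or chain of K-axiom applications forces O(escrow_directive), and none forces O(~escrow_directive). So escrow_directive is neither obligatory nor forbidden under these norms.

Neither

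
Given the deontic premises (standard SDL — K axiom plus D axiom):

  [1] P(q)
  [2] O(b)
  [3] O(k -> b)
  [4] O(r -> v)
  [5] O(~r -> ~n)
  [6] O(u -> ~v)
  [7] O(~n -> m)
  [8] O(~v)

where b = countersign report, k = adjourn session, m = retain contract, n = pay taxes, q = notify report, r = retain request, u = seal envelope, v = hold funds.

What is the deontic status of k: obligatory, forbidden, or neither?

Premise 3 is O(k -> b); even if O(b) held, inferring O(k) would be affirming the consequent — invalid.
No premise or chain of K-axiom applications forces O(k), and none forces O(~k). So k is neither obligatory nor forbidden under these norms.

Neither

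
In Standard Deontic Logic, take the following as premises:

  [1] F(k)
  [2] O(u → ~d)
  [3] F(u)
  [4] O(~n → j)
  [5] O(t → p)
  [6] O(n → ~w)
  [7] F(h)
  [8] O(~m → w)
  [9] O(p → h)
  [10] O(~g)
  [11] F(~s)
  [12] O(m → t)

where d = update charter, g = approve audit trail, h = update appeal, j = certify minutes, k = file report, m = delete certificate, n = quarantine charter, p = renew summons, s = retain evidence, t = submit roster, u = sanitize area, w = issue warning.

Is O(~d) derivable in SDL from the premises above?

No

Premise 2 is O(u → ~d), but O(u) is not derivable from the premises, so it does not yield O(~d).
No other premise forces O(~d). An ideal world satisfying every premise can still have ~d false, so O(~d) is not derivable.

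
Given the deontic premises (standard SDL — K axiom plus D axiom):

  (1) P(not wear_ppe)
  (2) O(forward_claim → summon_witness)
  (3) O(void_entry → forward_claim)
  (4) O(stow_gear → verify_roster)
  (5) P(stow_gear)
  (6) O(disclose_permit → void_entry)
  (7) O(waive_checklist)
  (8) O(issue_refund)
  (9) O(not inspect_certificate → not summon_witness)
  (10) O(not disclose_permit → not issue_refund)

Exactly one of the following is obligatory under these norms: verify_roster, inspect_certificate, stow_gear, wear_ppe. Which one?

From premise 8 we have O(issue_refund).
Premise 10 is O(not disclose_permit → not issue_refund); contrapositively O(issue_refund → disclose_permit). Since O(issue_refund) holds, K gives O(disclose_permit).
With premise 6, O(disclose_permit → void_entry), the K-axiom yields O(void_entry).
From O(void_entry) and premise 3, O(void_entry → forward_claim), we obtain O(forward_claim).
Premise 2 is O(forward_claim → summon_witness); since O(forward_claim), deontic closure gives O(summon_witness).
The contrapositive of premise 9 (O(not inspect_certificate → not summon_witness)) is O(summon_witness → inspect_certificate), and O(summon_witness) is already established, so O(inspect_certificate).
So O(inspect_certificate) holds — inspect_certificate is obligatory. None of the other listed options is made obligatory by any chain of premises.

inspect_certificate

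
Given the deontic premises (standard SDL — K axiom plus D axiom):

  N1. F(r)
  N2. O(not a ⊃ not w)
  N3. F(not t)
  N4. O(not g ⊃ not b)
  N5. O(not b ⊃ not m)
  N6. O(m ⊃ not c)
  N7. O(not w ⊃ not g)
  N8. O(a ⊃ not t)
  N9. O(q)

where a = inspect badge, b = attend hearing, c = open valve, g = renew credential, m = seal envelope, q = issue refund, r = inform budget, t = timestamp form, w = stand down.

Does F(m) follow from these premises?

F(not t) at premise 3 means O(t).
Premise 8, O(a ⊃ not t), contraposes to O(t ⊃ not a); with O(t) we get O(not a).
With premise 2, O(not a ⊃ not w), the K-axiom yields O(not w).
Applying K to premise 7 (O(not w ⊃ not g)) and O(not w) yields O(not g).
Premise 4 is O(not g ⊃ not b); since O(not g), deontic closure gives O(not b).
With premise 5, O(not b ⊃ not m), the K-axiom yields O(not m).
Premises 1, 6, 9 do not contribute to this derivation.
So O(not m) holds, i.e. F(m). The claim follows.

Yes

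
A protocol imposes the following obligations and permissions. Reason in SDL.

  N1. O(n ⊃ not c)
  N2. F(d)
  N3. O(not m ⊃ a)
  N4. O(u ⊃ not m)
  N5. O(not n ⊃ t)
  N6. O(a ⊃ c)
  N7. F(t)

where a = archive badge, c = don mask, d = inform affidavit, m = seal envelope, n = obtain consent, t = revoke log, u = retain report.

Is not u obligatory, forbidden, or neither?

Obligatory

F(t) at premise 7 means O(not t).
The contrapositive of premise 5 (O(not n ⊃ t)) is O(not t ⊃ n), and O(not t) is already established, so O(n).
With premise 1, O(n ⊃ not c), the K-axiom yields O(not c).
Premise 6, O(a ⊃ c), contraposes to O(not c ⊃ not a); with O(not c) we get O(not a).
The contrapositive of premise 3 (O(not m ⊃ a)) is O(not a ⊃ m), and O(not a) is already established, so O(m).
Premise 4 is O(u ⊃ not m); contrapositively O(m ⊃ not u). Since O(m) holds, K gives O(not u).
Premise 2 does not contribute to this derivation.
Hence not u is obligatory.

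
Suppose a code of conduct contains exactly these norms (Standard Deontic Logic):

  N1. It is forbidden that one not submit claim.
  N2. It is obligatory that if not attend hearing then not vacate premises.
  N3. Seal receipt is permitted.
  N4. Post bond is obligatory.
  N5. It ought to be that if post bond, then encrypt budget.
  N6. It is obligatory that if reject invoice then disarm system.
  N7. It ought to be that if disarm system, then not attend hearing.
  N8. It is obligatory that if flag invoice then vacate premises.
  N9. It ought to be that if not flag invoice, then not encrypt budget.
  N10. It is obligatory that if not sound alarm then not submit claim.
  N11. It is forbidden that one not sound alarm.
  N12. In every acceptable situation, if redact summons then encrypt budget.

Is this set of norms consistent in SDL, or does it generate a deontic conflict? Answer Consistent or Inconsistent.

Consistent

Premise 10 is O(¬sound_alarm → ¬submit_claim), but O(¬sound_alarm) is not derivable from the premises, so it does not yield O(¬submit_claim).
So O(¬submit_claim) is not derivable, and the apparent clash with O(submit_claim) does not arise.
A world satisfying every obligation exists (e.g. attend_hearing=true, disarm_system=false, encrypt_budget=true, flag_invoice=true, post_bond=true, redact_summons=false, reject_invoice=false, seal_receipt=false, sound_alarm=true, submit_claim=true, vacate_premises=true); no atom is both obligatory and forbidden, so the set is consistent.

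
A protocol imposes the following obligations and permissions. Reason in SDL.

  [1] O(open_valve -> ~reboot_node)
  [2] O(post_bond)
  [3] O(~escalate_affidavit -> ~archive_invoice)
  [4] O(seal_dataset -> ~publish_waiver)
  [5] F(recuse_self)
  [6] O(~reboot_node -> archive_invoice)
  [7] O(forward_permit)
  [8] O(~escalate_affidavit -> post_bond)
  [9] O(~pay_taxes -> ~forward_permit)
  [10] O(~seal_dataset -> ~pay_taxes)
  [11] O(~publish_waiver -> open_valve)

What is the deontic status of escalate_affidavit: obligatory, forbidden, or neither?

Obligatory

Premise 7 gives O(forward_permit).
Premise 9 is O(~pay_taxes -> ~forward_permit); contrapositively O(forward_permit -> pay_taxes). Since O(forward_permit) holds, K gives O(pay_taxes).
Premise 10 is O(~seal_dataset -> ~pay_taxes); contrapositively O(pay_taxes -> seal_dataset). Since O(pay_taxes) holds, K gives O(seal_dataset).
Applying K to premise 4 (O(seal_dataset -> ~publish_waiver)) and O(seal_dataset) yields O(~publish_waiver).
With premise 11, O(~publish_waiver -> open_valve), the K-axiom yields O(open_valve).
Premise 1 is O(open_valve -> ~reboot_node); since O(open_valve), deontic closure gives O(~reboot_node).
With premise 6, O(~reboot_node -> archive_invoice), the K-axiom yields O(archive_invoice).
Premise 3 is O(~escalate_affidavit -> ~archive_invoice); contrapositively O(archive_invoice -> escalate_affidavit). Since O(archive_invoice) holds, K gives O(escalate_affidavit).
Premises 2, 5, 8 do not contribute to this derivation.
Hence escalate_affidavit is obligatory.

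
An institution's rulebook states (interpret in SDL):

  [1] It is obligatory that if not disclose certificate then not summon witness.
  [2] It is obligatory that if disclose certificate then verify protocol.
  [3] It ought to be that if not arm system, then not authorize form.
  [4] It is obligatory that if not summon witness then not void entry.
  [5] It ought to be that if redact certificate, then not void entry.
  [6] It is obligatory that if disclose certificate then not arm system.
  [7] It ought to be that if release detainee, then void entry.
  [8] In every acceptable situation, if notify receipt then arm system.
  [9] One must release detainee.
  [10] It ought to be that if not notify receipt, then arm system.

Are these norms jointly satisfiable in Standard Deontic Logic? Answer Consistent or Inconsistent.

Premises 8 and 10 cover both cases: O(notify_receipt → arm_system) and O(¬notify_receipt → arm_system). Since notify_receipt ∨ ¬notify_receipt is a tautology, O(arm_system) follows.
Premise 6 is O(disclose_certificate → ¬arm_system); contrapositively O(arm_system → ¬disclose_certificate). Since O(arm_system) holds, K gives O(¬disclose_certificate).
From O(¬disclose_certificate) and premise 1, O(¬disclose_certificate → ¬summon_witness), we obtain O(¬summon_witness).
Premise 4 is O(¬summon_witness → ¬void_entry); since O(¬summon_witness), deontic closure gives O(¬void_entry).
The contrapositive of premise 7 (O(release_detainee → void_entry)) is O(¬void_entry → ¬release_detainee), and O(¬void_entry) is already established, so O(¬release_detainee).
However, premise 9 gives O(release_detainee).
We now have both O(¬release_detainee) and O(release_detainee) — release_detainee is simultaneously obligatory and forbidden, violating the D-axiom.

Inconsistent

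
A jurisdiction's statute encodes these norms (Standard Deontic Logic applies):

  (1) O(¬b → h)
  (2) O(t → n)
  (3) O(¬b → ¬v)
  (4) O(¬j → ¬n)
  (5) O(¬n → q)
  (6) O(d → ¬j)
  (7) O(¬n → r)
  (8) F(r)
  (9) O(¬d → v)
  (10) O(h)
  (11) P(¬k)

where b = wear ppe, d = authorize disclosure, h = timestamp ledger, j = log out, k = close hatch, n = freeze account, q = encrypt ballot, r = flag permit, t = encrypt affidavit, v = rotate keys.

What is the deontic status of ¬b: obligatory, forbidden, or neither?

Forbidden

F(r) at premise 8 means O(¬r).
Premise 7, O(¬n → r), contraposes to O(¬r → n); with O(¬r) we get O(n).
Premise 4, O(¬j → ¬n), contraposes to O(n → j); with O(n) we get O(j).
Premise 6 is O(d → ¬j); contrapositively O(j → ¬d). Since O(j) holds, K gives O(¬d).
Applying K to premise 9 (O(¬d → v)) and O(¬d) yields O(v).
The contrapositive of premise 3 (O(¬b → ¬v)) is O(v → b), and O(v) is already established, so O(b).
Premises 1, 2, 5, 10, 11 do not contribute to this derivation.
Thus O(b), which is F(¬b): ¬b is forbidden.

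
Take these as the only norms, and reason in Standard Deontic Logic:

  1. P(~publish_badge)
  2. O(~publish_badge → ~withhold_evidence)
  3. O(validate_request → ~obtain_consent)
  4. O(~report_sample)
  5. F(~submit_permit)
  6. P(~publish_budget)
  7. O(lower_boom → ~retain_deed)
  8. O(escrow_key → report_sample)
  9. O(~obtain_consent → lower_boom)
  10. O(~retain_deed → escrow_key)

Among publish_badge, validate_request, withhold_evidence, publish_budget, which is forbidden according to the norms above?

From premise 4 we have O(~report_sample).
The contrapositive of premise 8 (O(escrow_key → report_sample)) is O(~report_sample → ~escrow_key), and O(~report_sample) is already established, so O(~escrow_key).
Premise 10, O(~retain_deed → escrow_key), contraposes to O(~escrow_key → retain_deed); with O(~escrow_key) we get O(retain_deed).
Premise 7, O(lower_boom → ~retain_deed), contraposes to O(retain_deed → ~lower_boom); with O(retain_deed) we get O(~lower_boom).
Premise 9, O(~obtain_consent → lower_boom), contraposes to O(~lower_boom → obtain_consent); with O(~lower_boom) we get O(obtain_consent).
Premise 3, O(validate_request → ~obtain_consent), contraposes to O(obtain_consent → ~validate_request); with O(obtain_consent) we get O(~validate_request).
So O(~validate_request) holds, i.e. validate_request is forbidden. None of the other listed options is forbidden under the premises.

validate_request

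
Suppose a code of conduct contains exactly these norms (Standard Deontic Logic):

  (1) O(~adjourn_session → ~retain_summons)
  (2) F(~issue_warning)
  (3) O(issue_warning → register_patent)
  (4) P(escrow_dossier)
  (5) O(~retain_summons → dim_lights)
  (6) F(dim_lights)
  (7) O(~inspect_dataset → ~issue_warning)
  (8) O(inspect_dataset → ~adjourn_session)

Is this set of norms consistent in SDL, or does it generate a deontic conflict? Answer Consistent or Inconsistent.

Premise 6, F(dim_lights), is equivalent to O(~dim_lights).
Premise 5 is O(~retain_summons → dim_lights); contrapositively O(~dim_lights → retain_summons). Since O(~dim_lights) holds, K gives O(retain_summons).
The contrapositive of premise 1 (O(~adjourn_session → ~retain_summons)) is O(retain_summons → adjourn_session), and O(retain_summons) is already established, so O(adjourn_session).
Premise 8, O(inspect_dataset → ~adjourn_session), contraposes to O(adjourn_session → ~inspect_dataset); with O(adjourn_session) we get O(~inspect_dataset).
Premise 7 is O(~inspect_dataset → ~issue_warning); since O(~inspect_dataset), deontic closure gives O(~issue_warning).
But premise 2, F(~issue_warning), means O(issue_warning).
We now have both O(~issue_warning) and O(issue_warning) — issue_warning is simultaneously obligatory and forbidden, violating the D-axiom.

Inconsistent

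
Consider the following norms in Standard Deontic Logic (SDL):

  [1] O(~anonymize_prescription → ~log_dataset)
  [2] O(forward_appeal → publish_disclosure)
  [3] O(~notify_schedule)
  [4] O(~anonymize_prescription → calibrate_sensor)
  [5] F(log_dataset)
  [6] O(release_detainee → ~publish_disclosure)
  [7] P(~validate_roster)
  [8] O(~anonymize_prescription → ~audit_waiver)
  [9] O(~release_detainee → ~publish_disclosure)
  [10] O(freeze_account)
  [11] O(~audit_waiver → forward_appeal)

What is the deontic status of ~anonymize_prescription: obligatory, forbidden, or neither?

Forbidden

By case analysis on ~release_detainee: premise 9 gives O(~release_detainee → ~publish_disclosure) and premise 6 gives O(release_detainee → ~publish_disclosure), so O(~publish_disclosure) either way.
Premise 2 is O(forward_appeal → publish_disclosure); contrapositively O(~publish_disclosure → ~forward_appeal). Since O(~publish_disclosure) holds, K gives O(~forward_appeal).
The contrapositive of premise 11 (O(~audit_waiver → forward_appeal)) is O(~forward_appeal → audit_waiver), and O(~forward_appeal) is already established, so O(audit_waiver).
Premise 8 is O(~anonymize_prescription → ~audit_waiver); contrapositively O(audit_waiver → anonymize_prescription). Since O(audit_waiver) holds, K gives O(anonymize_prescription).
Premises 1, 3, 4, 5, 7, 10 do not contribute to this derivation.
Thus O(anonymize_prescription), which is F(~anonymize_prescription): ~anonymize_prescription is forbidden.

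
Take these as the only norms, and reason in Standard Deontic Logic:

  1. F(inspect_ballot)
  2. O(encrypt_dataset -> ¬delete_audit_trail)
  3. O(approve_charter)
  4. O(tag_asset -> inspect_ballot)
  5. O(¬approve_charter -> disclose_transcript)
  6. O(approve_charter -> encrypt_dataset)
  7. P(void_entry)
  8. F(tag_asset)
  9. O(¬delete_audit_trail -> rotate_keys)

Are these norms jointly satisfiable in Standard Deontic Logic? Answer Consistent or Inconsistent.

Premise 4 is O(tag_asset -> inspect_ballot), but O(tag_asset) is not derivable from the premises, so it does not yield O(inspect_ballot).
So O(inspect_ballot) is not derivable, and the apparent clash with O(¬inspect_ballot) does not arise.
A world satisfying every obligation exists (e.g. approve_charter=true, delete_audit_trail=false, disclose_transcript=false, encrypt_dataset=true, inspect_ballot=false, rotate_keys=true, tag_asset=false, void_entry=false); no atom is both obligatory and forbidden, so the set is consistent.

Consistent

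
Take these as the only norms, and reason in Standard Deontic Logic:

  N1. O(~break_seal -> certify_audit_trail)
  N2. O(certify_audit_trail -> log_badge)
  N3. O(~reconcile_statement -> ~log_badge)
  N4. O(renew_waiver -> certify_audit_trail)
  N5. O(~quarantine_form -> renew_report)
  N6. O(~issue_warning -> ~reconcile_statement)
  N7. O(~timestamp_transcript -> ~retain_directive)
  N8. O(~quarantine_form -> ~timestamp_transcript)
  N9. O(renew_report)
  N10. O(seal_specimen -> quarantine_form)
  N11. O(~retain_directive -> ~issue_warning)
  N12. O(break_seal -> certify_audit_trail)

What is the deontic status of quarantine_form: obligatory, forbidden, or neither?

By case analysis on break_seal: premise 12 gives O(break_seal -> certify_audit_trail) and premise 1 gives O(~break_seal -> certify_audit_trail), so O(certify_audit_trail) either way.
With premise 2, O(certify_audit_trail -> log_badge), the K-axiom yields O(log_badge).
Premise 3, O(~reconcile_statement -> ~log_badge), contraposes to O(log_badge -> reconcile_statement); with O(log_badge) we get O(reconcile_statement).
Premise 6, O(~issue_warning -> ~reconcile_statement), contraposes to O(reconcile_statement -> issue_warning); with O(reconcile_statement) we get O(issue_warning).
Premise 11, O(~retain_directive -> ~issue_warning), contraposes to O(issue_warning -> retain_directive); with O(issue_warning) we get O(retain_directive).
Premise 7 is O(~timestamp_transcript -> ~retain_directive); contrapositively O(retain_directive -> timestamp_transcript). Since O(retain_directive) holds, K gives O(timestamp_transcript).
Premise 8 is O(~quarantine_form -> ~timestamp_transcript); contrapositively O(timestamp_transcript -> quarantine_form). Since O(timestamp_transcript) holds, K gives O(quarantine_form).
Premises 4, 5, 9, 10 do not contribute to this derivation.
Hence quarantine_form is obligatory.

Obligatory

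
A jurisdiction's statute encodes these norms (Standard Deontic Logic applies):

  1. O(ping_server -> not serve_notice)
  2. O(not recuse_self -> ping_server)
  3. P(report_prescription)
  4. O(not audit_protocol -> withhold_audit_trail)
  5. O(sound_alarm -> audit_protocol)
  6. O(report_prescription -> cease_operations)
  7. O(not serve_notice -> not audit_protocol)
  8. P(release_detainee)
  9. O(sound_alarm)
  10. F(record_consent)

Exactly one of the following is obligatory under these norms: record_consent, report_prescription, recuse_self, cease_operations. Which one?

Premise 9 states O(sound_alarm) outright.
Applying K to premise 5 (O(sound_alarm -> audit_protocol)) and O(sound_alarm) yields O(audit_protocol).
The contrapositive of premise 7 (O(not serve_notice -> not audit_protocol)) is O(audit_protocol -> serve_notice), and O(audit_protocol) is already established, so O(serve_notice).
The contrapositive of premise 1 (O(ping_server -> not serve_notice)) is O(serve_notice -> not ping_server), and O(serve_notice) is already established, so O(not ping_server).
The contrapositive of premise 2 (O(not recuse_self -> ping_server)) is O(not ping_server -> recuse_self), and O(not ping_server) is already established, so O(recuse_self).
So O(recuse_self) holds — recuse_self is obligatory. None of the other listed options is made obligatory by any chain of premises.

recuse_self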